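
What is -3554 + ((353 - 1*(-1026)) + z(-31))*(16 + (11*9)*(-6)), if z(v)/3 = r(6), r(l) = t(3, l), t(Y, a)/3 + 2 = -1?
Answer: -785010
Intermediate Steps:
t(Y, a) = -9 (t(Y, a) = -6 + 3*(-1) = -6 - 3 = -9)
r(l) = -9
z(v) = -27 (z(v) = 3*(-9) = -27)
-3554 + ((353 - 1*(-1026)) + z(-31))*(16 + (11*9)*(-6)) = -3554 + ((353 - 1*(-1026)) - 27)*(16 + (11*9)*(-6)) = -3554 + ((353 + 1026) - 27)*(16 + 99*(-6)) = -3554 + (1379 - 27)*(16 - 594) = -3554 + 1352*(-578) = -3554 - 781456 = -785010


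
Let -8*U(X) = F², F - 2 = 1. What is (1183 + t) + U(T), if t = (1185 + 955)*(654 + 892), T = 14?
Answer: 26476975/8 ≈ 3.3096e+6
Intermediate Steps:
F = 3 (F = 2 + 1 = 3)
U(X) = -9/8 (U(X) = -⅛*3² = -⅛*9 = -9/8)
t = 3308440 (t = 2140*1546 = 3308440)
(1183 + t) + U(T) = (1183 + 3308440) - 9/8 = 3309623 - 9/8 = 26476975/8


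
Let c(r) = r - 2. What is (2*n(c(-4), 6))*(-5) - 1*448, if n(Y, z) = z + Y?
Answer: -448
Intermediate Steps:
c(r) = -2 + r
n(Y, z) = Y + z
(2*n(c(-4), 6))*(-5) - 1*448 = (2*((-2 - 4) + 6))*(-5) - 1*448 = (2*(-6 + 6))*(-5) - 448 = (2*0)*(-5) - 448 = 0*(-5) - 448 = 0 - 448 = -448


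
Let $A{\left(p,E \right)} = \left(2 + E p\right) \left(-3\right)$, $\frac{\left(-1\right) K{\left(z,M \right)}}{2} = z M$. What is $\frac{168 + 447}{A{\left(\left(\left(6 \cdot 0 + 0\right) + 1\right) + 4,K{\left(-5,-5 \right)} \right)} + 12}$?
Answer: $\frac{205}{252} \approx 0.81349$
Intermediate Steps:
$K{\left(z,M \right)} = - 2 M z$ ($K{\left(z,M \right)} = - 2 z M = - 2 M z$)
$A{\left(p,E \right)} = -6 - 3 E p$
$\frac{168 + 447}{A{\left(\left(\left(6 \cdot 0 + 0\right) + 1\right) + 4,K{\left(-5,-5 \right)} \right)} + 12} = \frac{168 + 447}{\left(-6 - 3 \left(\left(-2\right) \left(-5\right) \left(-5\right)\right) \left(\left(\left(6 \cdot 0 + 0\right) + 1\right) + 4\right)\right) + 12} = \frac{615}{\left(-6 - - 150 \left(\left(\left(0 + 0\right) + 1\right) + 4\right)\right) + 12} = \frac{615}{\left(-6 - - 150 \left(\left(0 + 1\right) + 4\right)\right) + 12} = \frac{615}{\left(-6 - - 150 \left(1 + 4\right)\right) + 12} = \frac{615}{\left(-6 - \left(-150\right) 5\right) + 12} = \frac{615}{\left(-6 + 750\right) + 12} = \frac{615}{744 + 12} = \frac{615}{756} = 615 \cdot \frac{1}{756} = \frac{205}{252}$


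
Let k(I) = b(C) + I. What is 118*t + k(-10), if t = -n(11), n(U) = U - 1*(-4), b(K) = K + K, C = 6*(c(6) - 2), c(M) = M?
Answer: -1732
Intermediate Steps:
C = 24 (C = 6*(6 - 2) = 6*4 = 24)
b(K) = 2*K
n(U) = 4 + U (n(U) = U + 4 = 4 + U)
k(I) = 48 + I (k(I) = 2*24 + I = 48 + I)
t = -15 (t = -(4 + 11) = -1*15 = -15)
118*t + k(-10) = 118*(-15) + (48 - 10) = -1770 + 38 = -1732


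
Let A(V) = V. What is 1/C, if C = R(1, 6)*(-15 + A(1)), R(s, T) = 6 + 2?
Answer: -1/112 ≈ -0.0089286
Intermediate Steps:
R(s, T) = 8
C = -112 (C = 8*(-15 + 1) = 8*(-14) = -112)
1/C = 1/(-112) = -1/112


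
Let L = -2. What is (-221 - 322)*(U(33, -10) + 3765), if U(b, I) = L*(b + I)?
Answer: -2019417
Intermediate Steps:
U(b, I) = -2*I - 2*b (U(b, I) = -2*(b + I) = -2*(I + b) = -2*I - 2*b)
(-221 - 322)*(U(33, -10) + 3765) = (-221 - 322)*((-2*(-10) - 2*33) + 3765) = -543*((20 - 66) + 3765) = -543*(-46 + 3765) = -543*3719 = -2019417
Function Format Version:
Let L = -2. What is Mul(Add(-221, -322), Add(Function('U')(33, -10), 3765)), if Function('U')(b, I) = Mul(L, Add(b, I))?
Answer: -2019417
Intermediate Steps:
Function('U')(b, I) = Add(Mul(-2, I), Mul(-2, b)) (Function('U')(b, I) = Mul(-2, Add(b, I)) = Mul(-2, Add(I, b)) = Add(Mul(-2, I), Mul(-2, b)))
Mul(Add(-221, -322), Add(Function('U')(33, -10), 3765)) = Mul(Add(-221, -322), Add(Add(Mul(-2, -10), Mul(-2, 33)), 3765)) = Mul(-543, Add(Add(20, -66), 3765)) = Mul(-543, Add(-46, 3765)) = Mul(-543, 3719) = -2019417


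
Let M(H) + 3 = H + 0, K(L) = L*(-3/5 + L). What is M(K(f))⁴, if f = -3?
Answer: 2313441/625 ≈ 3701.5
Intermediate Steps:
K(L) = L*(-⅗ + L) (K(L) = L*(-3*⅕ + L) = L*(-⅗ + L))
M(H) = -3 + H (M(H) = -3 + (H + 0) = -3 + H)
M(K(f))⁴ = (-3 + (⅕)*(-3)*(-3 + 5*(-3)))⁴ = (-3 + (⅕)*(-3)*(-3 - 15))⁴ = (-3 + (⅕)*(-3)*(-18))⁴ = (-3 + 54/5)⁴ = (39/5)⁴ = 2313441/625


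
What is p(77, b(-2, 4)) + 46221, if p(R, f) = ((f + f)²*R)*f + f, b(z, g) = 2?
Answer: 48687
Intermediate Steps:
p(R, f) = f + 4*R*f³ (p(R, f) = ((2*f)²*R)*f + f = ((4*f²)*R)*f + f = (4*R*f²)*f + f = 4*R*f³ + f = f + 4*R*f³)
p(77, b(-2, 4)) + 46221 = (2 + 4*77*2³) + 46221 = (2 + 4*77*8) + 46221 = (2 + 2464) + 46221 = 2466 + 46221 = 48687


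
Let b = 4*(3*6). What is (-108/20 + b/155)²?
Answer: 23409/961 ≈ 24.359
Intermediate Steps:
b = 72 (b = 4*18 = 72)
(-108/20 + b/155)² = (-108/20 + 72/155)² = (-108*1/20 + 72*(1/155))² = (-27/5 + 72/155)² = (-153/31)² = 23409/961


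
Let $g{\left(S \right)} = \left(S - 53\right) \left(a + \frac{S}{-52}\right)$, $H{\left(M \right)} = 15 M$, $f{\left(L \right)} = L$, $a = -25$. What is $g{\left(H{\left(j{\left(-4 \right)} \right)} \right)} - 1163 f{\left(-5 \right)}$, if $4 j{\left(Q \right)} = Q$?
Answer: $\frac{97440}{13} \approx 7495.4$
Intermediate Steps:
$j{\left(Q \right)} = \frac{Q}{4}$
$g{\left(S \right)} = \left(-53 + S\right) \left(-25 - \frac{S}{52}\right)$ ($g{\left(S \right)} = \left(S - 53\right) \left(-25 + \frac{S}{-52}\right) = \left(-53 + S\right) \left(-25 + S \left(- \frac{1}{52}\right)\right) = \left(-53 + S\right) \left(-25 - \frac{S}{52}\right)$)
$g{\left(H{\left(j{\left(-4 \right)} \right)} \right)} - 1163 f{\left(-5 \right)} = \left(1325 - \frac{1247 \cdot 15 \cdot \frac{1}{4} \left(-4\right)}{52} - \frac{\left(15 \cdot \frac{1}{4} \left(-4\right)\right)^{2}}{52}\right) - -5815 = \left(1325 - \frac{1247 \cdot 15 \left(-1\right)}{52} - \frac{\left(15 \left(-1\right)\right)^{2}}{52}\right) + 5815 = \left(1325 - - \frac{18705}{52} - \frac{\left(-15\right)^{2}}{52}\right) + 5815 = \left(1325 + \frac{18705}{52} - \frac{225}{52}\right) + 5815 = \frac{21845}{13} + 5815 = \frac{97440}{13}$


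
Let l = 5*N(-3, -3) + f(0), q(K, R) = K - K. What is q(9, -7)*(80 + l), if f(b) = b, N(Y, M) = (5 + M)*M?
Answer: 0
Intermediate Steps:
q(K, R) = 0
N(Y, M) = M*(5 + M)
l = -30 (l = 5*(-3*(5 - 3)) + 0 = 5*(-3*2) + 0 = 5*(-6) + 0 = -30 + 0 = -30)
q(9, -7)*(80 + l) = 0*(80 - 30) = 0*50 = 0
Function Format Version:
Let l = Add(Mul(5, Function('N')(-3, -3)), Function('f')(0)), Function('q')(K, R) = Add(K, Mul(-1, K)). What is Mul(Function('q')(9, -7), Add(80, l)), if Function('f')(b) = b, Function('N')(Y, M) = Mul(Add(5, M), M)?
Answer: 0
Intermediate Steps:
Function('q')(K, R) = 0
Function('N')(Y, M) = Mul(M, Add(5, M))
l = -30 (l = Add(Mul(5, Mul(-3, Add(5, -3))), 0) = Add(Mul(5, Mul(-3, 2)), 0) = Add(Mul(5, -6), 0) = Add(-30, 0) = -30)
Mul(Function('q')(9, -7), Add(80, l)) = Mul(0, Add(80, -30)) = Mul(0, 50) = 0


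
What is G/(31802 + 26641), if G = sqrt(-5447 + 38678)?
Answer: sqrt(33231)/58443 ≈ 0.0031192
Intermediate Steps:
G = sqrt(33231) ≈ 182.29
G/(31802 + 26641) = sqrt(33231)/(31802 + 26641) = sqrt(33231)/58443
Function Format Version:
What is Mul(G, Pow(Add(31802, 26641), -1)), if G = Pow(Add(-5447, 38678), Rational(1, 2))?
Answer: Mul(Rational(1, 58443), Pow(33231, Rational(1, 2))) ≈ 0.0031192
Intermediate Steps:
G = Pow(33231, Rational(1, 2)) ≈ 182.29
Mul(G, Pow(Add(31802, 26641), -1)) = Mul(Pow(33231, Rational(1, 2)), Pow(Add(31802, 26641), -1)) = Mul(Pow(33231, Rational(1, 2)), Pow(58443, -1)) = Mul(Pow(33231, Rational(1, 2)), Rational(1, 58443)) = Mul(Rational(1, 58443), Pow(33231, Rational(1, 2)))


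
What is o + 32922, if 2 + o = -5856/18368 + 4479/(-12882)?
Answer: 20284531184/616189 ≈ 32919.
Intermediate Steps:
o = -1643074/616189 (o = -2 + (-5856/18368 + 4479/(-12882)) = -2 + (-5856*1/18368 + 4479*(-1/12882)) = -2 + (-183/574 - 1493/4294) = -2 - 410696/616189 = -1643074/616189 ≈ -2.6665)
o + 32922 = -1643074/616189 + 32922 = 20284531184/616189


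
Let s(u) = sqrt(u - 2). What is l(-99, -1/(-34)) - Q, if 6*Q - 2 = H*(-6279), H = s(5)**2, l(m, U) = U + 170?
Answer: 168769/51 ≈ 3309.2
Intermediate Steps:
s(u) = sqrt(-2 + u)
l(m, U) = 170 + U
H = 3 (H = (sqrt(-2 + 5))**2 = (sqrt(3))**2 = 3)
Q = -18835/6 (Q = 1/3 + (3*(-6279))/6 = 1/3 + (1/6)*(-18837) = 1/3 - 6279/2 = -18835/6 ≈ -3139.2)
l(-99, -1/(-34)) - Q = (170 - 1/(-34)) - 1*(-18835/6) = (170 - 1*(-1/34)) + 18835/6 = (170 + 1/34) + 18835/6 = 5781/34 + 18835/6 = 168769/51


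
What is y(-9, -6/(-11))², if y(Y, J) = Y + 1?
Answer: 64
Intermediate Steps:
y(Y, J) = 1 + Y
y(-9, -6/(-11))² = (1 - 9)² = (-8)² = 64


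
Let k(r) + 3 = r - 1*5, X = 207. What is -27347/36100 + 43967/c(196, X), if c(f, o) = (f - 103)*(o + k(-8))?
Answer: 1101443939/641244300 ≈ 1.7177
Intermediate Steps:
k(r) = -8 + r (k(r) = -3 + (r - 1*5) = -3 + (r - 5) = -3 + (-5 + r) = -8 + r)
c(f, o) = (-103 + f)*(-16 + o) (c(f, o) = (f - 103)*(o + (-8 - 8)) = (-103 + f)*(o - 16) = (-103 + f)*(-16 + o))
-27347/36100 + 43967/c(196, X) = -27347/36100 + 43967/(1648 - 103*207 - 16*196 + 196*207) = -27347*1/36100 + 43967/(1648 - 21321 - 3136 + 40572) = -27347/36100 + 43967/17763 = 1101443939/641244300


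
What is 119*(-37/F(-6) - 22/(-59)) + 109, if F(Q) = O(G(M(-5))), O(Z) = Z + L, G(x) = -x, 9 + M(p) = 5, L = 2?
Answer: -205483/354 ≈ -580.46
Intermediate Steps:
M(p) = -4 (M(p) = -9 + 5 = -4)
O(Z) = 2 + Z (O(Z) = Z + 2 = 2 + Z)
F(Q) = 6 (F(Q) = 2 - 1*(-4) = 2 + 4 = 6)
119*(-37/F(-6) - 22/(-59)) + 109 = 119*(-37/6 - 22/(-59)) + 109 = 119*(-37*1/6 - 22*(-1/59)) + 109 = 119*(-37/6 + 22/59) + 109 = 119*(-2051/354) + 109 = -244069/354 + 109 = -205483/354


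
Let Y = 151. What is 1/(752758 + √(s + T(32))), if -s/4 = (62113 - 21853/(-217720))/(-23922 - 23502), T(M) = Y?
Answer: 1943085433186560/1462673104111350731947 - 8*√16266060968711291790/1462673104111350731947 ≈ 1.3284e-6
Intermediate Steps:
T(M) = 151
s = 13523264213/2581288320 (s = -4*(62113 - 21853/(-217720))/(-23922 - 23502) = -4*(62113 - 21853*(-1/217720))/(-47424) = -4*(62113 + 21853/217720)*(-1)/47424 = -13523264213*(-1)/(54430*47424) = -4*(-13523264213/10325153280) = 13523264213/2581288320 ≈ 5.2390)
1/(752758 + √(s + T(32))) = 1/(752758 + √(13523264213/2581288320 + 151)) = 1/(752758 + √(403297800533/2581288320)) = 1/(752758 + √16266060968711291790/322661040)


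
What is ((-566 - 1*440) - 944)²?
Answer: 3802500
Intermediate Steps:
((-566 - 1*440) - 944)² = ((-566 - 440) - 944)² = (-1006 - 944)² = (-1950)² = 3802500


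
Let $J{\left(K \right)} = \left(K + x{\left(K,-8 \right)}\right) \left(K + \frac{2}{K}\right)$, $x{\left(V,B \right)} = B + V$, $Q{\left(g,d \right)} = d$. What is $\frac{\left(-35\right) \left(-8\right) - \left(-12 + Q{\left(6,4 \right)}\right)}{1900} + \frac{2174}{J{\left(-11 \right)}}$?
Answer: $\frac{1162483}{175275} \approx 6.6323$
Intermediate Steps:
$J{\left(K \right)} = \left(-8 + 2 K\right) \left(K + \frac{2}{K}\right)$ ($J{\left(K \right)} = \left(K + \left(-8 + K\right)\right) \left(K + \frac{2}{K}\right) = \left(-8 + 2 K\right) \left(K + \frac{2}{K}\right)$)
$\frac{\left(-35\right) \left(-8\right) - \left(-12 + Q{\left(6,4 \right)}\right)}{1900} + \frac{2174}{J{\left(-11 \right)}} = \frac{\left(-35\right) \left(-8\right) + \left(12 - 4\right)}{1900} + \frac{2174}{4 - \frac{16}{-11} - -88 + 2 \left(-11\right)^{2}} = \left(280 + \left(12 - 4\right)\right) \frac{1}{1900} + \frac{2174}{4 - - \frac{16}{11} + 88 + 2 \cdot 121} = \left(280 + 8\right) \frac{1}{1900} + \frac{2174}{4 + \frac{16}{11} + 88 + 242} = 288 \cdot \frac{1}{1900} + \frac{2174}{\frac{3690}{11}} = \frac{72}{475} + 2174 \cdot \frac{11}{3690} = \frac{72}{475} + \frac{11957}{1845} = \frac{1162483}{175275}$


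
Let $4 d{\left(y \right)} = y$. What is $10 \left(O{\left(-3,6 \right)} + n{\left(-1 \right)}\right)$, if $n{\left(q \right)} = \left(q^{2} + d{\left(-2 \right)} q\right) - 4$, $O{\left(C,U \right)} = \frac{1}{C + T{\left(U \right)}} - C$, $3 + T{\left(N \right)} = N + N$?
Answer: $\frac{20}{3} \approx 6.6667$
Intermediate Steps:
$T{\left(N \right)} = -3 + 2 N$ ($T{\left(N \right)} = -3 + \left(N + N\right) = -3 + 2 N$)
$d{\left(y \right)} = \frac{y}{4}$
$O{\left(C,U \right)} = \frac{1}{-3 + C + 2 U} - C$ ($O{\left(C,U \right)} = \frac{1}{C + \left(-3 + 2 U\right)} - C = \frac{1}{-3 + C + 2 U} - C$)
$n{\left(q \right)} = -4 + q^{2} - \frac{q}{2}$ ($n{\left(q \right)} = \left(q^{2} + \frac{1}{4} \left(-2\right) q\right) - 4 = \left(q^{2} - \frac{q}{2}\right) - 4 = -4 + q^{2} - \frac{q}{2}$)
$10 \left(O{\left(-3,6 \right)} + n{\left(-1 \right)}\right) = 10 \left(\frac{1 - \left(-3\right)^{2} - - 3 \left(-3 + 2 \cdot 6\right)}{-3 - 3 + 2 \cdot 6} - \left(\frac{7}{2} - 1\right)\right) = 10 \left(\frac{1 - 9 - - 3 \left(-3 + 12\right)}{-3 - 3 + 12} + \left(-4 + 1 + \frac{1}{2}\right)\right) = 10 \left(\frac{1 - 9 - \left(-3\right) 9}{6} - \frac{5}{2}\right) = 10 \left(\frac{1 - 9 + 27}{6} - \frac{5}{2}\right) = 10 \left(\frac{1}{6} \cdot 19 - \frac{5}{2}\right) = 10 \left(\frac{19}{6} - \frac{5}{2}\right) = 10 \cdot \frac{2}{3} = \frac{20}{3}$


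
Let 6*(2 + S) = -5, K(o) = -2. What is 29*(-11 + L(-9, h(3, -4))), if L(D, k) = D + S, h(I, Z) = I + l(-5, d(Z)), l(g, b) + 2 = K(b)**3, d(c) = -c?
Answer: -3973/6 ≈ -662.17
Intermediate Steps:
l(g, b) = -10 (l(g, b) = -2 + (-2)**3 = -2 - 8 = -10)
S = -17/6 (S = -2 + (1/6)*(-5) = -2 - 5/6 = -17/6 ≈ -2.8333)
h(I, Z) = -10 + I (h(I, Z) = I - 10 = -10 + I)
L(D, k) = -17/6 + D (L(D, k) = D - 17/6 = -17/6 + D)
29*(-11 + L(-9, h(3, -4))) = 29*(-11 + (-17/6 - 9)) = 29*(-11 - 71/6) = 29*(-137/6) = -3973/6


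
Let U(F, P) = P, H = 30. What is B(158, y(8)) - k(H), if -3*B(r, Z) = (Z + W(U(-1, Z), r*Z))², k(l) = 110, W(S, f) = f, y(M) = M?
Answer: -539438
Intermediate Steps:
B(r, Z) = -(Z + Z*r)²/3 (B(r, Z) = -(Z + r*Z)²/3 = -(Z + Z*r)²/3)
B(158, y(8)) - k(H) = -⅓*8²*(1 + 158)² - 1*110 = -⅓*64*159² - 110 = -⅓*64*25281 - 110 = -539328 - 110 = -539438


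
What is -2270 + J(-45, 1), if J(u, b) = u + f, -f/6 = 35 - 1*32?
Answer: -2333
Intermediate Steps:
f = -18 (f = -6*(35 - 1*32) = -6*(35 - 32) = -6*3 = -18)
J(u, b) = -18 + u (J(u, b) = u - 18 = -18 + u)
-2270 + J(-45, 1) = -2270 + (-18 - 45) = -2270 - 63 = -2333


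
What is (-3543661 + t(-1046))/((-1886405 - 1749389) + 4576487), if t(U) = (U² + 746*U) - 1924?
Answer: -3231785/940693 ≈ -3.4355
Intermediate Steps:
t(U) = -1924 + U² + 746*U
(-3543661 + t(-1046))/((-1886405 - 1749389) + 4576487) = (-3543661 + (-1924 + (-1046)² + 746*(-1046)))/((-1886405 - 1749389) + 4576487) = (-3543661 + (-1924 + 1094116 - 780316))/(-3635794 + 4576487) = (-3543661 + 311876)/940693 = -3231785*1/940693 = -3231785/940693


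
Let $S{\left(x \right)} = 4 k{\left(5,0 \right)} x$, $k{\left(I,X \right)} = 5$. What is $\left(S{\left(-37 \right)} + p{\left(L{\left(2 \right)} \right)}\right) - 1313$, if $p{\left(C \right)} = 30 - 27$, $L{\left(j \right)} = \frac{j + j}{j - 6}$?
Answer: $-2050$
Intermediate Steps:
$S{\left(x \right)} = 20 x$ ($S{\left(x \right)} = 4 \cdot 5 x = 20 x$)
$L{\left(j \right)} = \frac{2 j}{-6 + j}$
$p{\left(C \right)} = 3$ ($p{\left(C \right)} = 30 - 27 = 3$)
$\left(S{\left(-37 \right)} + p{\left(L{\left(2 \right)} \right)}\right) - 1313 = \left(20 \left(-37\right) + 3\right) - 1313 = \left(-740 + 3\right) - 1313 = -737 - 1313 = -2050$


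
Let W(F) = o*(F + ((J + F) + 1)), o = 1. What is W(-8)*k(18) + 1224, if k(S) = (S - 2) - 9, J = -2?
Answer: 1105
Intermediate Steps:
k(S) = -11 + S (k(S) = (-2 + S) - 9 = -11 + S)
W(F) = -1 + 2*F (W(F) = 1*(F + ((-2 + F) + 1)) = 1*(F + (-1 + F)) = 1*(-1 + 2*F) = -1 + 2*F)
W(-8)*k(18) + 1224 = (-1 + 2*(-8))*(-11 + 18) + 1224 = (-1 - 16)*7 + 1224 = -17*7 + 1224 = -119 + 1224 = 1105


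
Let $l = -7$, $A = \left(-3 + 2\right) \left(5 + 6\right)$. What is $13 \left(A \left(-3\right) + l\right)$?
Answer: $338$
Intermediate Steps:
$A = -11$ ($A = \left(-1\right) 11 = -11$)
$13 \left(A \left(-3\right) + l\right) = 13 \left(\left(-11\right) \left(-3\right) - 7\right) = 13 \left(33 - 7\right) = 13 \cdot 26 = 338$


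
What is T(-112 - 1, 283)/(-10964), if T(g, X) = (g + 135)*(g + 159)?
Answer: -253/2741 ≈ -0.092302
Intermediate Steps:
T(g, X) = (135 + g)*(159 + g)
T(-112 - 1, 283)/(-10964) = (21465 + (-112 - 1)² + 294*(-112 - 1))/(-10964) = (21465 + (-113)² + 294*(-113))*(-1/10964) = (21465 + 12769 - 33222)*(-1/10964) = 1012*(-1/10964) = -253/2741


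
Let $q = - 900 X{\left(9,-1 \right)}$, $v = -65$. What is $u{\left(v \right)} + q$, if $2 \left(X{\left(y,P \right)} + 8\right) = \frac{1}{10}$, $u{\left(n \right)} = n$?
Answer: $7090$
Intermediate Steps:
$X{\left(y,P \right)} = - \frac{159}{20}$ ($X{\left(y,P \right)} = -8 + \frac{1}{2 \cdot 10} = -8 + \frac{1}{2} \cdot \frac{1}{10} = -8 + \frac{1}{20} = - \frac{159}{20}$)
$q = 7155$ ($q = \left(-900\right) \left(- \frac{159}{20}\right) = 7155$)
$u{\left(v \right)} + q = -65 + 7155 = 7090$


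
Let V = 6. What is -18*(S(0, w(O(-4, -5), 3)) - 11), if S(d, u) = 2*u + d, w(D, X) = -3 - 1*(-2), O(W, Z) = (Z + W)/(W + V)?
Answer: 234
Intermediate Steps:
O(W, Z) = (W + Z)/(6 + W) (O(W, Z) = (Z + W)/(W + 6) = (W + Z)/(6 + W))
w(D, X) = -1 (w(D, X) = -3 + 2 = -1)
S(d, u) = d + 2*u
-18*(S(0, w(O(-4, -5), 3)) - 11) = -18*((0 + 2*(-1)) - 11) = -18*((0 - 2) - 11) = -18*(-2 - 11) = -18*(-13) = 234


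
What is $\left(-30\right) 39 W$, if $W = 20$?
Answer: $-23400$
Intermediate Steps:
$\left(-30\right) 39 W = \left(-30\right) 39 \cdot 20 = \left(-1170\right) 20 = -23400$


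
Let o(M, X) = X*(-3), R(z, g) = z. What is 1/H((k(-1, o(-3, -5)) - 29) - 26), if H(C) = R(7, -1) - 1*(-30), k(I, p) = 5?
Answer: 1/37 ≈ 0.027027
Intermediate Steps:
o(M, X) = -3*X
H(C) = 37 (H(C) = 7 - 1*(-30) = 7 + 30 = 37)
1/H((k(-1, o(-3, -5)) - 29) - 26) = 1/37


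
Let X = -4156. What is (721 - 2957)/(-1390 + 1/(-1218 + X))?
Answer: 12016264/7469861 ≈ 1.6086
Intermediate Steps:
(721 - 2957)/(-1390 + 1/(-1218 + X)) = (721 - 2957)/(-1390 + 1/(-1218 - 4156)) = -2236/(-1390 + 1/(-5374)) = -2236/(-1390 - 1/5374) = -2236/(-7469861/5374) = -2236*(-5374/7469861) = 12016264/7469861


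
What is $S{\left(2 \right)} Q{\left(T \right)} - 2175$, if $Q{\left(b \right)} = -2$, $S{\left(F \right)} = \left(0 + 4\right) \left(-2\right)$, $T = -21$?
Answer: $-2159$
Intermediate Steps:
$S{\left(F \right)} = -8$ ($S{\left(F \right)} = 4 \left(-2\right) = -8$)
$S{\left(2 \right)} Q{\left(T \right)} - 2175 = \left(-8\right) \left(-2\right) - 2175 = 16 - 2175 = -2159$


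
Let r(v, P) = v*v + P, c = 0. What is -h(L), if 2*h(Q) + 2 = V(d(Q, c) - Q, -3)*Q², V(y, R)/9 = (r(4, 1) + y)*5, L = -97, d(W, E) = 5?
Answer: -50385193/2 ≈ -2.5193e+7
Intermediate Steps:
r(v, P) = P + v² (r(v, P) = v² + P = P + v²)
V(y, R) = 765 + 45*y (V(y, R) = 9*(((1 + 4²) + y)*5) = 9*(((1 + 16) + y)*5) = 9*((17 + y)*5) = 9*(85 + 5*y) = 765 + 45*y)
h(Q) = -1 + Q²*(990 - 45*Q)/2 (h(Q) = -1 + ((765 + 45*(5 - Q))*Q²)/2 = -1 + ((765 + (225 - 45*Q))*Q²)/2 = -1 + ((990 - 45*Q)*Q²)/2 = -1 + (Q²*(990 - 45*Q))/2 = -1 + Q²*(990 - 45*Q)/2)
-h(L) = -(-1 + (45/2)*(-97)²*(22 - 1*(-97))) = -(-1 + (45/2)*9409*(22 + 97)) = -(-1 + (45/2)*9409*119) = -(-1 + 50385195/2) = -1*50385193/2 = -50385193/2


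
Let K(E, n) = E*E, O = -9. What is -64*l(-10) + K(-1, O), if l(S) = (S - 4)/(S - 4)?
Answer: -63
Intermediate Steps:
l(S) = 1 (l(S) = (-4 + S)/(-4 + S) = 1)
K(E, n) = E**2
-64*l(-10) + K(-1, O) = -64*1 + (-1)**2 = -64 + 1 = -63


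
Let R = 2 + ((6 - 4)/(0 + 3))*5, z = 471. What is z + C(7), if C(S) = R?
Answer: 1429/3 ≈ 476.33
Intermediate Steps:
R = 16/3 (R = 2 + (2/3)*5 = 2 + (2*(⅓))*5 = 2 + (⅔)*5 = 2 + 10/3 = 16/3 ≈ 5.3333)
C(S) = 16/3
z + C(7) = 471 + 16/3 = 1429/3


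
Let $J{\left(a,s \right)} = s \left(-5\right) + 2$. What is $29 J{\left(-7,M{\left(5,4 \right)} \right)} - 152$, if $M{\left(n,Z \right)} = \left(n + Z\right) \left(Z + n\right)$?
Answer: $-11839$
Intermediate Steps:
$M{\left(n,Z \right)} = \left(Z + n\right)^{2}$ ($M{\left(n,Z \right)} = \left(Z + n\right) \left(Z + n\right) = \left(Z + n\right)^{2}$)
$J{\left(a,s \right)} = 2 - 5 s$ ($J{\left(a,s \right)} = - 5 s + 2 = 2 - 5 s$)
$29 J{\left(-7,M{\left(5,4 \right)} \right)} - 152 = 29 \left(2 - 5 \left(4 + 5\right)^{2}\right) - 152 = 29 \left(2 - 5 \cdot 9^{2}\right) - 152 = 29 \left(2 - 405\right) - 152 = 29 \left(-403\right) - 152 = -11687 - 152 = -11839$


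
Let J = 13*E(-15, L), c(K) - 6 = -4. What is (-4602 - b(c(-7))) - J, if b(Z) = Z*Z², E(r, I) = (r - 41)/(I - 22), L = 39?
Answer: -77642/17 ≈ -4567.2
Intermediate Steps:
c(K) = 2 (c(K) = 6 - 4 = 2)
E(r, I) = (-41 + r)/(-22 + I)
J = -728/17 (J = 13*((-41 - 15)/(-22 + 39)) = 13*(-56/17) = -728/17 ≈ -42.824)
b(Z) = Z³
(-4602 - b(c(-7))) - J = (-4602 - 1*2³) - 1*(-728/17) = (-4602 - 1*8) + 728/17 = (-4602 - 8) + 728/17 = -4610 + 728/17 = -77642/17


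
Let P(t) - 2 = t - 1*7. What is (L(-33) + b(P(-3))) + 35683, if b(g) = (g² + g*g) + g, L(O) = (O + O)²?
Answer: 40159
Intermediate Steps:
L(O) = 4*O² (L(O) = (2*O)² = 4*O²)
P(t) = -5 + t (P(t) = 2 + (t - 1*7) = 2 + (t - 7) = 2 + (-7 + t) = -5 + t)
b(g) = g + 2*g² (b(g) = (g² + g²) + g = 2*g² + g = g + 2*g²)
(L(-33) + b(P(-3))) + 35683 = (4*(-33)² + (-5 - 3)*(1 + 2*(-5 - 3))) + 35683 = (4*1089 - 8*(1 + 2*(-8))) + 35683 = (4356 - 8*(1 - 16)) + 35683 = (4356 - 8*(-15)) + 35683 = (4356 + 120) + 35683 = 4476 + 35683 = 40159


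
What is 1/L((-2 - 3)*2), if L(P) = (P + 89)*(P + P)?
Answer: -1/1580 ≈ -0.00063291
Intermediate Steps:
L(P) = 2*P*(89 + P) (L(P) = (89 + P)*(2*P) = 2*P*(89 + P))
1/L((-2 - 3)*2) = 1/(2*((-2 - 3)*2)*(89 + (-2 - 3)*2)) = 1/(2*(-5*2)*(89 - 5*2)) = 1/(2*(-10)*(89 - 10)) = 1/(2*(-10)*79) = 1/(-1580) = -1/1580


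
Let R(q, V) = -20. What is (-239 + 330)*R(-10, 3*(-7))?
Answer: -1820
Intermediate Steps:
(-239 + 330)*R(-10, 3*(-7)) = (-239 + 330)*(-20) = 91*(-20) = -1820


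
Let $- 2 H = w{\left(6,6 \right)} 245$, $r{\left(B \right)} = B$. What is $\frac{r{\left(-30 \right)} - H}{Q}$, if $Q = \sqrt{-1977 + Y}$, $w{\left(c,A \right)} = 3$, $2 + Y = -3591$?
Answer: $- \frac{135 i \sqrt{5570}}{2228} \approx - 4.5222 i$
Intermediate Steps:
$Y = -3593$ ($Y = -2 - 3591 = -3593$)
$H = - \frac{735}{2}$ ($H = - \frac{3 \cdot 245}{2} = \left(- \frac{1}{2}\right) 735 = - \frac{735}{2} \approx -367.5$)
$Q = i \sqrt{5570}$ ($Q = \sqrt{-1977 - 3593} = \sqrt{-5570} = i \sqrt{5570} \approx 74.632 i$)
$\frac{r{\left(-30 \right)} - H}{Q} = \frac{-30 - - \frac{735}{2}}{i \sqrt{5570}} = \left(-30 + \frac{735}{2}\right) \left(- \frac{i \sqrt{5570}}{5570}\right) = \frac{675 \left(- \frac{i \sqrt{5570}}{5570}\right)}{2} = - \frac{135 i \sqrt{5570}}{2228}$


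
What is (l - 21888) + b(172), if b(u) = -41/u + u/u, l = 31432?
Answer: 1641699/172 ≈ 9544.8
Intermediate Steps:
b(u) = 1 - 41/u (b(u) = -41/u + 1 = 1 - 41/u)
(l - 21888) + b(172) = (31432 - 21888) + (-41 + 172)/172 = 9544 + (1/172)*131 = 9544 + 131/172 = 1641699/172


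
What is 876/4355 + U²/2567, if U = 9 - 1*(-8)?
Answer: 206311/657605 ≈ 0.31373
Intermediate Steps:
U = 17 (U = 9 + 8 = 17)
876/4355 + U²/2567 = 876/4355 + 17²/2567 = 876*(1/4355) + 289*(1/2567) = 876/4355 + 17/151 = 206311/657605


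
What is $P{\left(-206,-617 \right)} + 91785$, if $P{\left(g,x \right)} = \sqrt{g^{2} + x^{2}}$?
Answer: $91785 + 25 \sqrt{677} \approx 92436.0$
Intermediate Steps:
$P{\left(-206,-617 \right)} + 91785 = \sqrt{\left(-206\right)^{2} + \left(-617\right)^{2}} + 91785 = \sqrt{42436 + 380689} + 91785 = \sqrt{423125} + 91785 = 25 \sqrt{677} + 91785 = 91785 + 25 \sqrt{677}$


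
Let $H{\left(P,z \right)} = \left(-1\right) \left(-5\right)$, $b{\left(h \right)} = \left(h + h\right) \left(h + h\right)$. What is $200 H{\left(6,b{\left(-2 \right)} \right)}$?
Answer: $1000$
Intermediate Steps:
$b{\left(h \right)} = 4 h^{2}$ ($b{\left(h \right)} = 2 h 2 h = 4 h^{2}$)
$H{\left(P,z \right)} = 5$
$200 H{\left(6,b{\left(-2 \right)} \right)} = 200 \cdot 5 = 1000$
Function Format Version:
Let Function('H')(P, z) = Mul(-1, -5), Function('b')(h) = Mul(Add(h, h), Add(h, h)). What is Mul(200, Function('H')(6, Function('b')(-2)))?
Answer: 1000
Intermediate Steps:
Function('b')(h) = Mul(4, Pow(h, 2)) (Function('b')(h) = Mul(Mul(2, h), Mul(2, h)) = Mul(4, Pow(h, 2)))
Function('H')(P, z) = 5
Mul(200, Function('H')(6, Function('b')(-2))) = Mul(200, 5) = 1000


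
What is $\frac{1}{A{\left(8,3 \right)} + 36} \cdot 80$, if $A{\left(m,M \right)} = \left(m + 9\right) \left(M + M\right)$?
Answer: $\frac{40}{69} \approx 0.57971$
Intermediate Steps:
$A{\left(m,M \right)} = 2 M \left(9 + m\right)$ ($A{\left(m,M \right)} = \left(9 + m\right) 2 M = 2 M \left(9 + m\right)$)
$\frac{1}{A{\left(8,3 \right)} + 36} \cdot 80 = \frac{1}{2 \cdot 3 \left(9 + 8\right) + 36} \cdot 80 = \frac{1}{2 \cdot 3 \cdot 17 + 36} \cdot 80 = \frac{1}{102 + 36} \cdot 80 = \frac{1}{138} \cdot 80 = \frac{40}{69}$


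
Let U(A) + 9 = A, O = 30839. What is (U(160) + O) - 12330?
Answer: 18660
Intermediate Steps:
U(A) = -9 + A
(U(160) + O) - 12330 = ((-9 + 160) + 30839) - 12330 = (151 + 30839) - 12330 = 30990 - 12330 = 18660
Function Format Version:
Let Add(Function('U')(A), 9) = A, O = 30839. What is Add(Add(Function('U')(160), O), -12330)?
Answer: 18660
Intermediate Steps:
Function('U')(A) = Add(-9, A)
Add(Add(Function('U')(160), O), -12330) = Add(Add(Add(-9, 160), 30839), -12330) = Add(Add(151, 30839), -12330) = Add(30990, -12330) = 18660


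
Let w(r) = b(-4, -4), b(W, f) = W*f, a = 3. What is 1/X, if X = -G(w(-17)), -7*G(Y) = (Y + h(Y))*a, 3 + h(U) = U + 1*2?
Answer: 7/93 ≈ 0.075269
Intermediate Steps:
h(U) = -1 + U (h(U) = -3 + (U + 1*2) = -3 + (U + 2) = -3 + (2 + U) = -1 + U)
w(r) = 16 (w(r) = -4*(-4) = 16)
G(Y) = 3/7 - 6*Y/7 (G(Y) = -(Y + (-1 + Y))*3/7 = -(-1 + 2*Y)*3/7 = -(-3 + 6*Y)/7 = 3/7 - 6*Y/7)
X = 93/7 (X = -(3/7 - 6/7*16) = -(3/7 - 96/7) = -1*(-93/7) = 93/7 ≈ 13.286)
1/X = 1/(93/7) = 7/93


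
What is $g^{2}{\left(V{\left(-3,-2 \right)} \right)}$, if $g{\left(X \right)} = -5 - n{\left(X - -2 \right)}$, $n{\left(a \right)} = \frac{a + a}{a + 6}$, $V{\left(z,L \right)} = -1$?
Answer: $\frac{1369}{49} \approx 27.939$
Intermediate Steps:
$n{\left(a \right)} = \frac{2 a}{6 + a}$
$g{\left(X \right)} = -5 - \frac{2 \left(2 + X\right)}{8 + X}$ ($g{\left(X \right)} = -5 - \frac{2 \left(X - -2\right)}{6 + \left(X - -2\right)} = -5 - \frac{2 \left(X + 2\right)}{6 + \left(X + 2\right)} = -5 - \frac{2 \left(2 + X\right)}{6 + \left(2 + X\right)} = -5 - \frac{2 \left(2 + X\right)}{8 + X}$)
$g^{2}{\left(V{\left(-3,-2 \right)} \right)} = \left(\frac{-44 - -7}{8 - 1}\right)^{2} = \left(\frac{-44 + 7}{7}\right)^{2} = \left(\frac{1}{7} \left(-37\right)\right)^{2} = \left(- \frac{37}{7}\right)^{2} = \frac{1369}{49}$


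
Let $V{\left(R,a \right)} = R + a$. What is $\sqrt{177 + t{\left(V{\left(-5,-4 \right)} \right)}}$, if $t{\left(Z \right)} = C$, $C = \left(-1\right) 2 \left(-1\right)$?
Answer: $\sqrt{179} \approx 13.379$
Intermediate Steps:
$C = 2$ ($C = \left(-2\right) \left(-1\right) = 2$)
$t{\left(Z \right)} = 2$
$\sqrt{177 + t{\left(V{\left(-5,-4 \right)} \right)}} = \sqrt{177 + 2} = \sqrt{179}$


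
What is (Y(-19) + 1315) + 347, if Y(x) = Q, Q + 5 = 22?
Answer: 1679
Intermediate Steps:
Q = 17 (Q = -5 + 22 = 17)
Y(x) = 17
(Y(-19) + 1315) + 347 = (17 + 1315) + 347 = 1332 + 347 = 1679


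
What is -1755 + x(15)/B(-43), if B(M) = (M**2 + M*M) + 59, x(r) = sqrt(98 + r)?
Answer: -1755 + sqrt(113)/3757 ≈ -1755.0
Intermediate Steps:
B(M) = 59 + 2*M**2 (B(M) = (M**2 + M**2) + 59 = 2*M**2 + 59 = 59 + 2*M**2)
-1755 + x(15)/B(-43) = -1755 + sqrt(98 + 15)/(59 + 2*(-43)**2) = -1755 + sqrt(113)/(59 + 2*1849) = -1755 + sqrt(113)/(59 + 3698) = -1755 + sqrt(113)/3757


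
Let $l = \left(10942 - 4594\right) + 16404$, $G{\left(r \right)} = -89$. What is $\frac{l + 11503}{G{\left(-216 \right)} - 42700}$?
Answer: $- \frac{2015}{2517} \approx -0.80056$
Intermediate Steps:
$l = 22752$ ($l = 6348 + 16404 = 22752$)
$\frac{l + 11503}{G{\left(-216 \right)} - 42700} = \frac{22752 + 11503}{-89 - 42700} = \frac{34255}{-42789} = 34255 \left(- \frac{1}{42789}\right) = - \frac{2015}{2517}$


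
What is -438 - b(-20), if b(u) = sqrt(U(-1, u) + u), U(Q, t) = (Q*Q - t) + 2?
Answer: -438 - sqrt(3) ≈ -439.73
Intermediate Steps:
U(Q, t) = 2 + Q**2 - t (U(Q, t) = (Q**2 - t) + 2 = 2 + Q**2 - t)
b(u) = sqrt(3) (b(u) = sqrt((2 + (-1)**2 - u) + u) = sqrt((2 + 1 - u) + u) = sqrt((3 - u) + u) = sqrt(3))
-438 - b(-20) = -438 - sqrt(3)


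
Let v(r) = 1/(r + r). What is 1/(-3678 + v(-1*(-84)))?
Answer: -168/617903 ≈ -0.00027189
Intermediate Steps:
v(r) = 1/(2*r)
1/(-3678 + v(-1*(-84))) = 1/(-3678 + 1/(2*((-1*(-84))))) = 1/(-3678 + (½)/84) = 1/(-3678 + (½)*(1/84)) = 1/(-3678 + 1/168) = 1/(-617903/168) = -168/617903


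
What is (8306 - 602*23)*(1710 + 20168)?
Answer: -121204120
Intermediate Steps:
(8306 - 602*23)*(1710 + 20168) = (8306 - 13846)*21878 = -5540*21878 = -121204120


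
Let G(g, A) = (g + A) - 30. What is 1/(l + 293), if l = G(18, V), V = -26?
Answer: 1/255 ≈ 0.0039216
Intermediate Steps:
G(g, A) = -30 + A + g (G(g, A) = (A + g) - 30 = -30 + A + g)
l = -38 (l = -30 - 26 + 18 = -38)
1/(l + 293) = 1/(-38 + 293) = 1/255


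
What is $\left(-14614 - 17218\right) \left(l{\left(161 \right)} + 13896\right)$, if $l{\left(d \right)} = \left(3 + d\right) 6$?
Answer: $-473660160$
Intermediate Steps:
$l{\left(d \right)} = 18 + 6 d$
$\left(-14614 - 17218\right) \left(l{\left(161 \right)} + 13896\right) = \left(-14614 - 17218\right) \left(\left(18 + 6 \cdot 161\right) + 13896\right) = - 31832 \left(\left(18 + 966\right) + 13896\right) = - 31832 \left(984 + 13896\right) = \left(-31832\right) 14880 = -473660160$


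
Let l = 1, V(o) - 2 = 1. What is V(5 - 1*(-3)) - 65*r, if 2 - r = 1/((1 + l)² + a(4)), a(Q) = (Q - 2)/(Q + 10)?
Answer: -3228/29 ≈ -111.31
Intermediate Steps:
V(o) = 3 (V(o) = 2 + 1 = 3)
a(Q) = (-2 + Q)/(10 + Q)
r = 51/29 (r = 2 - 1/((1 + 1)² + (-2 + 4)/(10 + 4)) = 2 - 1/(2² + 2/14) = 2 - 1/(4 + (1/14)*2) = 2 - 1/(4 + ⅐) = 2 - 1/29/7 = 2 - 1*7/29 = 2 - 7/29 = 51/29 ≈ 1.7586)
V(5 - 1*(-3)) - 65*r = 3 - 65*51/29 = 3 - 3315/29 = -3228/29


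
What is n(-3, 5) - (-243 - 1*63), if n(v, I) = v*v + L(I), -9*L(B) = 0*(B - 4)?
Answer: 315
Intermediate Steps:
L(B) = 0 (L(B) = -0*(B - 4) = -0*(-4 + B) = -1/9*0 = 0)
n(v, I) = v**2 (n(v, I) = v*v + 0 = v**2 + 0 = v**2)
n(-3, 5) - (-243 - 1*63) = (-3)**2 - (-243 - 1*63) = 9 - (-243 - 63) = 9 - 1*(-306) = 9 + 306 = 315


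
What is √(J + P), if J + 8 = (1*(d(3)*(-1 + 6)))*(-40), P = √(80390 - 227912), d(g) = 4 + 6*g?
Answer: √(-4408 + I*√147522) ≈ 2.8898 + 66.456*I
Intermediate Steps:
P = I*√147522 (P = √(-147522) = I*√147522 ≈ 384.09*I)
J = -4408 (J = -8 + (1*((4 + 6*3)*(-1 + 6)))*(-40) = -8 + (1*((4 + 18)*5))*(-40) = -8 + (1*(22*5))*(-40) = -8 + (1*110)*(-40) = -8 + 110*(-40) = -8 - 4400 = -4408)
√(J + P) = √(-4408 + I*√147522)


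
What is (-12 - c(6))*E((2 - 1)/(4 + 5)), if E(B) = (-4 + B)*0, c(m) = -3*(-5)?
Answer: 0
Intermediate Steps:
c(m) = 15
E(B) = 0
(-12 - c(6))*E((2 - 1)/(4 + 5)) = (-12 - 1*15)*0 = (-12 - 15)*0 = -27*0 = 0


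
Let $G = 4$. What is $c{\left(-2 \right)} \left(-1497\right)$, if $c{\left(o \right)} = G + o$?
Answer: $-2994$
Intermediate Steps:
$c{\left(o \right)} = 4 + o$
$c{\left(-2 \right)} \left(-1497\right) = \left(4 - 2\right) \left(-1497\right) = 2 \left(-1497\right) = -2994$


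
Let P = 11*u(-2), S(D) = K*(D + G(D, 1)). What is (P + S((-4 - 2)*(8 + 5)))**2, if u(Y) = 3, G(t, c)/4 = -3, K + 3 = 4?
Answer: 3249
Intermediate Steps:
K = 1 (K = -3 + 4 = 1)
G(t, c) = -12 (G(t, c) = 4*(-3) = -12)
S(D) = -12 + D (S(D) = 1*(D - 12) = 1*(-12 + D) = -12 + D)
P = 33 (P = 11*3 = 33)
(P + S((-4 - 2)*(8 + 5)))**2 = (33 + (-12 + (-4 - 2)*(8 + 5)))**2 = (33 + (-12 - 6*13))**2 = (33 + (-12 - 78))**2 = (33 - 90)**2 = (-57)**2 = 3249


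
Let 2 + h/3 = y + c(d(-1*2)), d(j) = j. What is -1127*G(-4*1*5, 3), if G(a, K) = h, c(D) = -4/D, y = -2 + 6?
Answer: -13524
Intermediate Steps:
y = 4
h = 12 (h = -6 + 3*(4 - 4/((-1*2))) = -6 + 3*(4 - 4/(-2)) = -6 + 3*(4 - 4*(-1/2)) = -6 + 3*(4 + 2) = -6 + 3*6 = -6 + 18 = 12)
G(a, K) = 12
-1127*G(-4*1*5, 3) = -1127*12 = -13524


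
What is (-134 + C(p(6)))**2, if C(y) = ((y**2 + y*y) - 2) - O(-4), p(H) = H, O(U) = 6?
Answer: 4900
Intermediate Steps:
C(y) = -8 + 2*y**2 (C(y) = ((y**2 + y*y) - 2) - 1*6 = ((y**2 + y**2) - 2) - 6 = (2*y**2 - 2) - 6 = (-2 + 2*y**2) - 6 = -8 + 2*y**2)
(-134 + C(p(6)))**2 = (-134 + (-8 + 2*6**2))**2 = (-134 + (-8 + 2*36))**2 = (-134 + (-8 + 72))**2 = (-134 + 64)**2 = (-70)**2 = 4900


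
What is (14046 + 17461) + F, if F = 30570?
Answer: 62077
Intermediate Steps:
(14046 + 17461) + F = (14046 + 17461) + 30570 = 31507 + 30570 = 62077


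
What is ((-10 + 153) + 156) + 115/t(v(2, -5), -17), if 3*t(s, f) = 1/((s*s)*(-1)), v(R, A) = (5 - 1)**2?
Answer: -88021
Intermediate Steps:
v(R, A) = 16 (v(R, A) = 4**2 = 16)
t(s, f) = -1/(3*s**2) (t(s, f) = 1/(3*(((s*s)*(-1)))) = 1/(3*((s**2*(-1)))) = 1/(3*((-s**2))) = (-1/s**2)/3 = -1/(3*s**2))
((-10 + 153) + 156) + 115/t(v(2, -5), -17) = ((-10 + 153) + 156) + 115/((-1/3/16**2)) = (143 + 156) + 115/((-1/3*1/256)) = 299 + 115/(-1/768) = 299 + 115*(-768) = 299 - 88320 = -88021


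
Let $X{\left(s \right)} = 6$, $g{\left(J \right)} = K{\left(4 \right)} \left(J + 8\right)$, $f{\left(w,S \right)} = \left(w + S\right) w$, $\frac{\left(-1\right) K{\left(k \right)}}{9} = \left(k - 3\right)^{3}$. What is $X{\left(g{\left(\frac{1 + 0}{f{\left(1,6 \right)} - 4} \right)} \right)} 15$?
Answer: $90$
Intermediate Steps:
$K{\left(k \right)} = - 9 \left(-3 + k\right)^{3}$ ($K{\left(k \right)} = - 9 \left(k - 3\right)^{3} = - 9 \left(-3 + k\right)^{3}$)
$f{\left(w,S \right)} = w \left(S + w\right)$ ($f{\left(w,S \right)} = \left(S + w\right) w = w \left(S + w\right)$)
$g{\left(J \right)} = -72 - 9 J$ ($g{\left(J \right)} = - 9 \left(-3 + 4\right)^{3} \left(J + 8\right) = - 9 \cdot 1^{3} \left(8 + J\right) = \left(-9\right) 1 \left(8 + J\right) = - 9 \left(8 + J\right) = -72 - 9 J$)
$X{\left(g{\left(\frac{1 + 0}{f{\left(1,6 \right)} - 4} \right)} \right)} 15 = 6 \cdot 15 = 90$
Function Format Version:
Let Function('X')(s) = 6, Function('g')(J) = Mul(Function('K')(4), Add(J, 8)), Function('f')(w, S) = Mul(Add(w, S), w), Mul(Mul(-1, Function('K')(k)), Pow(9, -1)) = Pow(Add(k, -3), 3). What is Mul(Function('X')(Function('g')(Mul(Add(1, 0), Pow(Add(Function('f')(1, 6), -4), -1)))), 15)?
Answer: 90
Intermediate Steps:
Function('K')(k) = Mul(-9, Pow(Add(-3, k), 3)) (Function('K')(k) = Mul(-9, Pow(Add(k, -3), 3)) = Mul(-9, Pow(Add(-3, k), 3)))
Function('f')(w, S) = Mul(w, Add(S, w)) (Function('f')(w, S) = Mul(Add(S, w), w) = Mul(w, Add(S, w)))
Function('g')(J) = Add(-72, Mul(-9, J)) (Function('g')(J) = Mul(Mul(-9, Pow(Add(-3, 4), 3)), Add(J, 8)) = Mul(Mul(-9, Pow(1, 3)), Add(8, J)) = Mul(Mul(-9, 1), Add(8, J)) = Mul(-9, Add(8, J)) = Add(-72, Mul(-9, J)))
Mul(Function('X')(Function('g')(Mul(Add(1, 0), Pow(Add(Function('f')(1, 6), -4), -1)))), 15) = Mul(6, 15) = 90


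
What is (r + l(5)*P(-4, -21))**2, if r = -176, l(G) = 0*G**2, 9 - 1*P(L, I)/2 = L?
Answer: 30976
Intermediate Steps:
P(L, I) = 18 - 2*L
l(G) = 0
(r + l(5)*P(-4, -21))**2 = (-176 + 0*(18 - 2*(-4)))**2 = (-176 + 0*(18 + 8))**2 = (-176 + 0*26)**2 = (-176 + 0)**2 = (-176)**2 = 30976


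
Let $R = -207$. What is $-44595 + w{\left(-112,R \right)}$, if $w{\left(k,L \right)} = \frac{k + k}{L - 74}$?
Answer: $- \frac{12530971}{281} \approx -44594.0$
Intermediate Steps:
$w{\left(k,L \right)} = \frac{2 k}{-74 + L}$
$-44595 + w{\left(-112,R \right)} = -44595 + 2 \left(-112\right) \frac{1}{-74 - 207} = -44595 + 2 \left(-112\right) \frac{1}{-281} = -44595 + 2 \left(-112\right) \left(- \frac{1}{281}\right) = -44595 + \frac{224}{281} = - \frac{12530971}{281}$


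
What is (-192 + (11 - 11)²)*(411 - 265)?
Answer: -28032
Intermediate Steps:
(-192 + (11 - 11)²)*(411 - 265) = (-192 + 0²)*146 = (-192 + 0)*146 = -192*146 = -28032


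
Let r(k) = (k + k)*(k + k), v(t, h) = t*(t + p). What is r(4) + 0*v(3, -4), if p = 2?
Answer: 64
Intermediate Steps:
v(t, h) = t*(2 + t) (v(t, h) = t*(t + 2) = t*(2 + t))
r(k) = 4*k² (r(k) = (2*k)*(2*k) = 4*k²)
r(4) + 0*v(3, -4) = 4*4² + 0*(3*(2 + 3)) = 4*16 + 0*(3*5) = 64 + 0*15 = 64 + 0 = 64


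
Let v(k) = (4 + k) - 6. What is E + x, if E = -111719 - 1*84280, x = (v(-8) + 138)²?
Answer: -179615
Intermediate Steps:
v(k) = -2 + k
x = 16384 (x = ((-2 - 8) + 138)² = (-10 + 138)² = 128² = 16384)
E = -195999 (E = -111719 - 84280 = -195999)
E + x = -195999 + 16384 = -179615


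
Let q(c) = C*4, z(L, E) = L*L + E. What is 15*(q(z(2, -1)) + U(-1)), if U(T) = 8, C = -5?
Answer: -180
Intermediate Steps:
z(L, E) = E + L² (z(L, E) = L² + E = E + L²)
q(c) = -20 (q(c) = -5*4 = -20)
15*(q(z(2, -1)) + U(-1)) = 15*(-20 + 8) = 15*(-12) = -180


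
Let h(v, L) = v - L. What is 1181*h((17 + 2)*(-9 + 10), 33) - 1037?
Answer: -17571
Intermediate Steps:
1181*h((17 + 2)*(-9 + 10), 33) - 1037 = 1181*((17 + 2)*(-9 + 10) - 1*33) - 1037 = 1181*(19*1 - 33) - 1037 = 1181*(19 - 33) - 1037 = 1181*(-14) - 1037 = -16534 - 1037 = -17571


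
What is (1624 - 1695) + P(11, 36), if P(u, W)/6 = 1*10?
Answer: -11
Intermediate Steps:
P(u, W) = 60 (P(u, W) = 6*(1*10) = 6*10 = 60)
(1624 - 1695) + P(11, 36) = (1624 - 1695) + 60 = -71 + 60 = -11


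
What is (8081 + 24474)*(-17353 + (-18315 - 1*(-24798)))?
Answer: -353872850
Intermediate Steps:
(8081 + 24474)*(-17353 + (-18315 - 1*(-24798))) = 32555*(-17353 + (-18315 + 24798)) = 32555*(-17353 + 6483) = 32555*(-10870) = -353872850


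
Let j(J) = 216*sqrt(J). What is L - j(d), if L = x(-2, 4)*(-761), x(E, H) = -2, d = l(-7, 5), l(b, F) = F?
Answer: 1522 - 216*sqrt(5) ≈ 1039.0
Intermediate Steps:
d = 5
L = 1522 (L = -2*(-761) = 1522)
L - j(d) = 1522 - 216*sqrt(5)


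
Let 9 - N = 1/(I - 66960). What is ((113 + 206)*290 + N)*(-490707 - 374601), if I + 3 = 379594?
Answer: -25028434663826304/312631 ≈ -8.0057e+10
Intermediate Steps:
I = 379591 (I = -3 + 379594 = 379591)
N = 2813678/312631 (N = 9 - 1/(379591 - 66960) = 9 - 1/312631 = 2813678/312631 ≈ 9.0000)
((113 + 206)*290 + N)*(-490707 - 374601) = ((113 + 206)*290 + 2813678/312631)*(-490707 - 374601) = (319*290 + 2813678/312631)*(-865308) = (92510 + 2813678/312631)*(-865308) = (28924307488/312631)*(-865308) = -25028434663826304/312631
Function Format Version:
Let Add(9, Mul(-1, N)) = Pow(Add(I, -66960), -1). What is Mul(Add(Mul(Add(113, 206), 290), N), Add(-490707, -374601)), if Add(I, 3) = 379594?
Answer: Rational(-25028434663826304, 312631) ≈ -8.0057e+10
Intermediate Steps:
I = 379591 (I = Add(-3, 379594) = 379591)
N = Rational(2813678, 312631) (N = Add(9, Mul(-1, Pow(Add(379591, -66960), -1))) = Add(9, Mul(-1, Pow(312631, -1))) = Add(9, Mul(-1, Rational(1, 312631))) = Add(9, Rational(-1, 312631)) = Rational(2813678, 312631) ≈ 9.0000)
Mul(Add(Mul(Add(113, 206), 290), N), Add(-490707, -374601)) = Mul(Add(Mul(Add(113, 206), 290), Rational(2813678, 312631)), Add(-490707, -374601)) = Mul(Add(Mul(319, 290), Rational(2813678, 312631)), -865308) = Mul(Add(92510, Rational(2813678, 312631)), -865308) = Mul(Rational(28924307488, 312631), -865308) = Rational(-25028434663826304, 312631)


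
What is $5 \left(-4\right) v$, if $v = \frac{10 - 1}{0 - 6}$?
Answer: $30$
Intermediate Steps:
$v = - \frac{3}{2}$ ($v = \frac{9}{-6} = 9 \left(- \frac{1}{6}\right) = - \frac{3}{2} \approx -1.5$)
$5 \left(-4\right) v = 5 \left(-4\right) \left(- \frac{3}{2}\right) = \left(-20\right) \left(- \frac{3}{2}\right) = 30$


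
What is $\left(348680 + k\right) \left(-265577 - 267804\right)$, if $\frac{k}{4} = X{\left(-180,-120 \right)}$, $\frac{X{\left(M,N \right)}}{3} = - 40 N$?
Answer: $-216702032680$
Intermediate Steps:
$X{\left(M,N \right)} = - 120 N$ ($X{\left(M,N \right)} = 3 \left(- 40 N\right) = - 120 N$)
$k = 57600$ ($k = 4 \left(\left(-120\right) \left(-120\right)\right) = 4 \cdot 14400 = 57600$)
$\left(348680 + k\right) \left(-265577 - 267804\right) = \left(348680 + 57600\right) \left(-265577 - 267804\right) = 406280 \left(-533381\right) = -216702032680$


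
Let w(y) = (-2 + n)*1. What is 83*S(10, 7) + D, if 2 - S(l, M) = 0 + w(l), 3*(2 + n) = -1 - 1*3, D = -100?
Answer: 1526/3 ≈ 508.67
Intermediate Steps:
n = -10/3 (n = -2 + (-1 - 1*3)/3 = -2 + (-1 - 3)/3 = -2 + (⅓)*(-4) = -2 - 4/3 = -10/3 ≈ -3.3333)
w(y) = -16/3 (w(y) = (-2 - 10/3)*1 = -16/3*1 = -16/3)
S(l, M) = 22/3 (S(l, M) = 2 - (0 - 16/3) = 2 - 1*(-16/3) = 2 + 16/3 = 22/3)
83*S(10, 7) + D = 83*(22/3) - 100 = 1826/3 - 100 = 1526/3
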